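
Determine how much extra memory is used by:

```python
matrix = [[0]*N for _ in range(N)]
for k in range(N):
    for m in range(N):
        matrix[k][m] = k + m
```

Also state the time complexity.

Space complexity: O(n^2).
A 2D structure of size n x n is allocated.
Time complexity: O(n^2).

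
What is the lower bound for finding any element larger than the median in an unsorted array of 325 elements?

To find an element larger than the median of 325 elements, we must see Omega(n) elements. Without seeing enough elements, an adversary can make any unseen element the median.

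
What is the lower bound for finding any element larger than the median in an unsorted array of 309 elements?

To find an element larger than the median of 309 elements, we must see Omega(n) elements. Without seeing enough elements, an adversary can make any unseen element the median.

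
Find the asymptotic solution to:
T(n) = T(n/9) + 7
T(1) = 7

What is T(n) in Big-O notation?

Each step divides n by 9 and adds 7. After log_9(n) steps, T(n) = O(log n).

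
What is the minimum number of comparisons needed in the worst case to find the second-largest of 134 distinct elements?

Lower bound: finding the max needs 134-1 comparisons. By the adversary weight-doubling argument, the max must personally win >= ceil(log_2(134)) = 8 comparisons; the 2nd-largest is among those 8 losers, needing 8-1 more comparisons. Total >= 134-1 + 8-1 = 140. A balanced knockout tournament achieves this.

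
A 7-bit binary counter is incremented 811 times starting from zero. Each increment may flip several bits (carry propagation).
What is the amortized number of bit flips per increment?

Bit i flips on every 2^i-th increment, so over 811 increments bit i flips floor(811/2^i) times. Summing over i: total flips < 2 * 811. Amortized: < 2 = O(1) per increment.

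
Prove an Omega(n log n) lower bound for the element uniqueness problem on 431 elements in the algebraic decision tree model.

In the algebraic decision tree model, element uniqueness on 431 elements is equivalent to determining which cell of an arrangement of C(431,2) = 92665 hyperplanes x_i = x_j contains the input point. Ben-Or's theorem shows this requires Omega(n log n).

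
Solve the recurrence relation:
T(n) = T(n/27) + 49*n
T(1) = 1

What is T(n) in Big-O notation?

Geometric series: 49*n*(1 + 1/27 + 1/27^2 + ...) = O(n). T(n) = O(n).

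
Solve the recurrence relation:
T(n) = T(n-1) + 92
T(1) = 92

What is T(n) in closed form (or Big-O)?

Unrolling: T(n) = T(n-1) + 92 = T(n-2) + 2*92 = ... = T(1) + (n-1)*92 = 92 + (n-1)*92 = 92n.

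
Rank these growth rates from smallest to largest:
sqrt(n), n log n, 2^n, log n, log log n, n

Ordered by growth rate: log log n < log n < sqrt(n) < n < n log n < 2^n.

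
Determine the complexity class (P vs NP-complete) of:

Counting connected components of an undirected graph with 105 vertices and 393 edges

This problem is in P: BFS/DFS visits each vertex and edge once: O(V+E).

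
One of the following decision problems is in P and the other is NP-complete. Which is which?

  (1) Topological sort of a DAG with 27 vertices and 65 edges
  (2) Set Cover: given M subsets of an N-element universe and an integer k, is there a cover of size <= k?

(1) is P: DFS-based topological sort runs in O(V+E).
(2) is NP-complete: one of Karp's 21 NP-complete problems (with k part of the input).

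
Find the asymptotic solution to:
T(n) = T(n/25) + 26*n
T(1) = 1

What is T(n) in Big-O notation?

Geometric series: 26*n*(1 + 1/25 + 1/25^2 + ...) = O(n). T(n) = O(n).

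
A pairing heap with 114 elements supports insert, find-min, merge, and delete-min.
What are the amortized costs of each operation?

Pairing heaps are self-adjusting heap-ordered trees. Insert and merge link two roots: O(1). Find-min reads the root: O(1). Delete-min removes the root, then pairs children in two passes; amortized cost is O(log 114) = O(log n).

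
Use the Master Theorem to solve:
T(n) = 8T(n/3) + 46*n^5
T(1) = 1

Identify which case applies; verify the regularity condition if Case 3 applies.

a=8, b=3, f(n)=46*n^5.
log_3(8) = 1.893 < 5.
f(n) = Omega(n^(1.893+epsilon)) for some epsilon > 0, so Case 3 is the candidate.
Regularity: a*f(n/b) = 8*46*(n/3)^5 = (8/243)*46*n^5 <= c*f(n) with c = 8/243 < 1. Satisfied.
Case 3: T(n) = Theta(n^5).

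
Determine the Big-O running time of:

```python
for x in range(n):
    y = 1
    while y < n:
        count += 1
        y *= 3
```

Time complexity: O(n log n).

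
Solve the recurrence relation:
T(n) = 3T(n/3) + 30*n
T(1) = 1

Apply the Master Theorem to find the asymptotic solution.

a=3, b=3, f(n)=30*n. log_3(3) = 1. Case 2: T(n) = O(n log n).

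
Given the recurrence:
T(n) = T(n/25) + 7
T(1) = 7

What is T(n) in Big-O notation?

Each step divides n by 25 and adds 7. After log_25(n) steps, T(n) = O(log n).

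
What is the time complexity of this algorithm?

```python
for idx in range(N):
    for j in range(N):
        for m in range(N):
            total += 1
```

Time complexity: O(n^3).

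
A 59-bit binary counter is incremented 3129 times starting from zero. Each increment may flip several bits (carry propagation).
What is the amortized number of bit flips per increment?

Bit i flips on every 2^i-th increment, so over 3129 increments bit i flips floor(3129/2^i) times. Summing over i: total flips < 2 * 3129. Amortized: < 2 = O(1) per increment.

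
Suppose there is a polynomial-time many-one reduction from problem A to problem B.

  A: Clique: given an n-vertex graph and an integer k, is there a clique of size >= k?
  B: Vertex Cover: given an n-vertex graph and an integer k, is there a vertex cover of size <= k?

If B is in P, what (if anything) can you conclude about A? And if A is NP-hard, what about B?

A poly-time reduction A <=_p B means any A-instance can be transformed to a B-instance in poly time.
If B is in P: compose the reduction with B's poly-time algorithm to solve A in poly time, so A is in P.
If A is NP-hard: every NP problem reduces to A, which reduces to B; composing reductions, every NP problem reduces to B, so B is NP-hard.
(Here in fact A is NP-complete and B is NP-complete.)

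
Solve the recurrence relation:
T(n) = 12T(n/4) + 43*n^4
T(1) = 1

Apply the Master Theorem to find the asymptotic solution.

a=12, b=4, f(n)=43*n^4. log_4(12) = 1.792 < 4. Case 3: T(n) = O(n^4).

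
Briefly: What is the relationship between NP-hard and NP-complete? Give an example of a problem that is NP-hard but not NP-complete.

NP-hard: at least as hard as any NP problem (but need not be in NP). NP-complete = NP-hard intersection NP. The Halting Problem is NP-hard but undecidable (not in NP). The optimization version of TSP is NP-hard but not a decision problem.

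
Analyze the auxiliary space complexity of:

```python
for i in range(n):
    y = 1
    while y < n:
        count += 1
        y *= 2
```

Space complexity: O(1).
Only a constant amount of auxiliary storage is used; nothing grows with n.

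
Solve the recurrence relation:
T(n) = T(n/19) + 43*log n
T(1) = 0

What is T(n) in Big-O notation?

Each of the log_19(n) levels adds O(log n). T(n) = O(log^2 n).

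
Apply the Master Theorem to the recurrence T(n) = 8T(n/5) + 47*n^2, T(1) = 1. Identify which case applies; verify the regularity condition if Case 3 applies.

a=8, b=5, f(n)=47*n^2.
log_5(8) = 1.292 < 2.
f(n) = Omega(n^(1.292+epsilon)) for some epsilon > 0, so Case 3 is the candidate.
Regularity: a*f(n/b) = 8*47*(n/5)^2 = (8/25)*47*n^2 <= c*f(n) with c = 8/25 < 1. Satisfied.
Case 3: T(n) = Theta(n^2).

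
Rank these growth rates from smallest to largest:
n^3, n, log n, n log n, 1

Ordered by growth rate: 1 < log n < n < n log n < n^3.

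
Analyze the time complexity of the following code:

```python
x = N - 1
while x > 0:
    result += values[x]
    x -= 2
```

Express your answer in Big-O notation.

Time complexity: O(n).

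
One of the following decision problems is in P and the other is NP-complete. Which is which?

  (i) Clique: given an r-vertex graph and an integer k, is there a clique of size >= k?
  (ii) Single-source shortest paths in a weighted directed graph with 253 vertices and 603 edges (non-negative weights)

(i) is NP-complete: complement of Independent Set / Vertex Cover (with k part of the input).
(ii) is P: Dijkstra's algorithm runs in O((V+E) log V).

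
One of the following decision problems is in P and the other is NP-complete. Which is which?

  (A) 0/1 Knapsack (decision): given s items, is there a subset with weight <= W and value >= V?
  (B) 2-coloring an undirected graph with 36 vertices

(A) is NP-complete: reduces from Subset Sum.
(B) is P: 2-coloring is bipartiteness testing via BFS, O(V+E).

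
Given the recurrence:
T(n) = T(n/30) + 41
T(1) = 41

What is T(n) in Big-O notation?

Each step divides n by 30 and adds 41. After log_30(n) steps, T(n) = O(log n).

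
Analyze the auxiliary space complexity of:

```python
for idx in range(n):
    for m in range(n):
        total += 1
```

Space complexity: O(1).
Only a constant amount of auxiliary storage is used; nothing grows with n.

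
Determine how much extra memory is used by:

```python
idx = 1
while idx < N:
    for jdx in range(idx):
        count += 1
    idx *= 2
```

Space complexity: O(1).
Only a constant amount of auxiliary storage is used; nothing grows with n.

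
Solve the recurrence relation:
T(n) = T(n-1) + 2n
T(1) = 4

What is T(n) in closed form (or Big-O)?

Unrolling: T(n) = 4 + 2*(2 + 3 + ... + n) = 4 + 2*(n(n+1)/2 - 1) = O(n^2).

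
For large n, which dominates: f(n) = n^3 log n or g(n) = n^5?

g(n) = n^5 grows faster: n^5 / (n^3 log n) = n^2/log n -> infinity.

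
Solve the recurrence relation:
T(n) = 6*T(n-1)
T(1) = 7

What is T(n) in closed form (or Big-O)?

Each step multiplies by 6. T(n) = T(1)*6^(n-1) = 7*6^(n-1).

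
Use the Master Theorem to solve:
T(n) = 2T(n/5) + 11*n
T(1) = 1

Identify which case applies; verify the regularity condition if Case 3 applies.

a=2, b=5, f(n)=11*n.
log_5(2) = 0.4307 < 1.
f(n) = Omega(n^(0.4307+epsilon)) for some epsilon > 0, so Case 3 is the candidate.
Regularity: a*f(n/b) = 2*11*(n/5)^1 = (2/5)*11*n^1 <= c*f(n) with c = 2/5 < 1. Satisfied.
Case 3: T(n) = Theta(n).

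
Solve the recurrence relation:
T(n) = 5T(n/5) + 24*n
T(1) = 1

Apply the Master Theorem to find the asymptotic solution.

a=5, b=5, f(n)=24*n. log_5(5) = 1. Case 2: T(n) = O(n log n).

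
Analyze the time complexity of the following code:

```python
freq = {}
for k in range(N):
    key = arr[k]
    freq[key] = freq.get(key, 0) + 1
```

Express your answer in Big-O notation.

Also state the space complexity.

Time complexity: O(n).
Space complexity: O(n).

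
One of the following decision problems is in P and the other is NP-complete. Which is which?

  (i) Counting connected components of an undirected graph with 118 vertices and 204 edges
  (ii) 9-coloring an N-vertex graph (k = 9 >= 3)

(i) is P: BFS/DFS visits each vertex and edge once: O(V+E).
(ii) is NP-complete: graph k-coloring for k>=3 is NP-complete by reduction from 3-SAT.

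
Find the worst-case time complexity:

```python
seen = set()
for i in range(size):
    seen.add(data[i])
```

Time complexity: O(n).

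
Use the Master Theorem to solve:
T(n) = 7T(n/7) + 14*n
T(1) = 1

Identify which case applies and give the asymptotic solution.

a=7, b=7, f(n)=14*n.
log_7(7) = 1, so n^(log_b(a)) = n.
f(n) = Theta(n), so Case 2 applies.
T(n) = Theta(n log n).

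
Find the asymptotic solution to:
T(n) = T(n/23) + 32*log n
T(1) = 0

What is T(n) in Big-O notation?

Each of the log_23(n) levels adds O(log n). T(n) = O(log^2 n).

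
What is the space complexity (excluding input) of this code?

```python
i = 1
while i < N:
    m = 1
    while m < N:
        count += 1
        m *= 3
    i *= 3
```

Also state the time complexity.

Space complexity: O(1).
Only a constant amount of auxiliary storage is used; nothing grows with n.
Time complexity: O(log^2 n).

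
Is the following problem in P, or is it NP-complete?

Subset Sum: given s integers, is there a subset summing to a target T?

This problem is NP-complete: one of Karp's 21 NP-complete problems.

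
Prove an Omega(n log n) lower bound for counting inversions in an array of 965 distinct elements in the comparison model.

Decision-tree argument: at any leaf, the comparisons made (with transitivity) must totally order all 965 elements -- otherwise some pair (i,j) is unordered, and an adversary can present two inputs agreeing on every comparison made but with that pair flipped, changing the inversion count by 1, so the leaf's output is wrong on one of them. Hence the tree has >= 965! leaves and height >= log_2(965!) = Omega(n log n). Modified merge sort achieves O(n log n).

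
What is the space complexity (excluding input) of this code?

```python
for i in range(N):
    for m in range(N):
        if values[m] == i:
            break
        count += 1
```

Space complexity: O(1).
Only a constant amount of auxiliary storage is used; nothing grows with n.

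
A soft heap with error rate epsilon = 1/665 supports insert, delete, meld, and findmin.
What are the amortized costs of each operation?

Soft heaps (Chazelle) allow up to an epsilon = 1/665 fraction of elements to have corrupted (raised) keys. Insert is O(log(1/epsilon)) = O(log 665) amortized -- the structure maintains heap-ordered binary trees of rank bounded by O(log(1/epsilon)). Meld concatenates root lists: O(1) amortized. Delete and findmin are O(1) amortized.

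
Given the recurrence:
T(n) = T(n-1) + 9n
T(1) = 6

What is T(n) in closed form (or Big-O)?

Unrolling: T(n) = 6 + 9*(2 + 3 + ... + n) = 6 + 9*(n(n+1)/2 - 1) = O(n^2).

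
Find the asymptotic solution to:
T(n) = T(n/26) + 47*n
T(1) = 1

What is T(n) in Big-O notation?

Geometric series: 47*n*(1 + 1/26 + 1/26^2 + ...) = O(n). T(n) = O(n).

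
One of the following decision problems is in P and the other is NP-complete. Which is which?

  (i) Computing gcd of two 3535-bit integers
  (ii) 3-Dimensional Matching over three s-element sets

(i) is P: the Euclidean algorithm runs in polynomial time in the bit-length.
(ii) is NP-complete: one of Karp's 21 NP-complete problems.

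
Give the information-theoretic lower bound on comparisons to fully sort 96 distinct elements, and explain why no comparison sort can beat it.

A comparison sort is a binary decision tree whose leaves are the 96! = 991677934870949689209571401541893801158183648651267795444376054838492222809091499987689476037000748982075094738965754305639874560000000000000000000000 possible output permutations. A binary tree with L leaves has height >= ceil(log_2(L)). So any comparison sort needs >= ceil(log_2(96!)) = 499 comparisons in the worst case.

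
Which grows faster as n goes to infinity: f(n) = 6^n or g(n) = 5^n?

f(n) = 6^n grows faster: (6/5)^n -> infinity since 6/5 > 1.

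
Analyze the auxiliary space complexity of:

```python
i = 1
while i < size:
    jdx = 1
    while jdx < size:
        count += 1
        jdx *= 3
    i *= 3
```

Space complexity: O(1).
Only a constant amount of auxiliary storage is used; nothing grows with n.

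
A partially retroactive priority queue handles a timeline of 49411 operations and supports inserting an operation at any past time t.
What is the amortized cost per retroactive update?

Partially retroactive priority queues (Demaine-Iacono-Langerman) allow updates at past times with queries only at the present. With a balanced BST over the m = 49411 timeline events tracking bridges, each retroactive insert or delete is O(log m) amortized.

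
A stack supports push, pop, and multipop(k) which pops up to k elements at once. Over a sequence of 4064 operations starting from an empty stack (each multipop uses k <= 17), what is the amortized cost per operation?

Each element is pushed exactly once and popped at most once (whether by pop or as part of a multipop). So the total number of individual pops over the whole sequence is at most the number of pushes, which is at most 4064. Total work <= 2 * 4064, hence O(1) amortized per operation.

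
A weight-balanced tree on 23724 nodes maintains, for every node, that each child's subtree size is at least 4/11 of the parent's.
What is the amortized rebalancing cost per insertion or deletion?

With balance ratio 4/11, tree height is O(log_{11/4}(23724)) = O(log n). A rebalance at a node of size s costs O(s) but requires Omega(s) updates in that subtree to retrigger. Summed over the O(log n) ancestors of the touched leaf, amortized rebalancing is O(log n).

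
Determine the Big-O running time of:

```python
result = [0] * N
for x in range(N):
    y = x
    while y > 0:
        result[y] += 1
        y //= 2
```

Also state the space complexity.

Time complexity: O(n log n).
Space complexity: O(n).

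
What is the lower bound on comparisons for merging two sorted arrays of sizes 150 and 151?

Adversary argument: with sizes 150 and 151 (differing by at most 1), interleave the two arrays so that every consecutive pair in the output comes from different inputs. Then each of the 300 adjacent output pairs must be directly compared, or the algorithm cannot determine their relative order. So 300 comparisons are necessary; standard merge achieves this.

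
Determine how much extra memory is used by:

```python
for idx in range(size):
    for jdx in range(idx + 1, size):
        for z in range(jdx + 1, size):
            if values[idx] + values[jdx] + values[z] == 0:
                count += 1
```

Space complexity: O(1).
Only a constant amount of auxiliary storage is used; nothing grows with n.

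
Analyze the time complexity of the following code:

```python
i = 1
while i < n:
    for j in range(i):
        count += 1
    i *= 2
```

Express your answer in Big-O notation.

Time complexity: O(n).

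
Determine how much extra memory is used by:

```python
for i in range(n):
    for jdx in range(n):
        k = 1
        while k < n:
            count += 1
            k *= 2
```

Space complexity: O(1).
Only a constant amount of auxiliary storage is used; nothing grows with n.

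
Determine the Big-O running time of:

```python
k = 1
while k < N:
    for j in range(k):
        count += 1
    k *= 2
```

Time complexity: O(n).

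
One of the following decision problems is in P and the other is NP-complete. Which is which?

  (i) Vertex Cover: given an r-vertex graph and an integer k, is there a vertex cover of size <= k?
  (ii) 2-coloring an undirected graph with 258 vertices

(i) is NP-complete: one of Karp's 21 NP-complete problems (with k part of the input; for any fixed constant k it is in P).
(ii) is P: 2-coloring is bipartiteness testing via BFS, O(V+E).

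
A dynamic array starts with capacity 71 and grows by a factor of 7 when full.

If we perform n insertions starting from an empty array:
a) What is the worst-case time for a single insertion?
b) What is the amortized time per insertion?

(a) Worst-case single insertion: O(n) -- when the array is full at capacity c, the resize copies all c elements, and c can be Theta(n).
(b) Resizes happen at sizes 71, 497, 3479, ... Total copy cost for n insertions: 71 + 497 + ... = O(n) (geometric series with ratio 1/7). Amortized cost per insertion: O(n)/n = O(1).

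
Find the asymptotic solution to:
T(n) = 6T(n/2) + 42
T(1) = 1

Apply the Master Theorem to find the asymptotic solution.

a=6, b=2, f(n)=42. log_2(6) = 2.585. Case 1 of Master Theorem: T(n) = O(n^2.585).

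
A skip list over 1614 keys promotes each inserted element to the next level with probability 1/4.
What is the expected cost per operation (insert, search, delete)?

Expected number of levels is O(log_4(1614)) = O(log n). A search visits O(1) expected nodes per level over O(log n) levels. Insert/delete are a search plus O(1) pointer updates per level. Expected O(log n) per operation.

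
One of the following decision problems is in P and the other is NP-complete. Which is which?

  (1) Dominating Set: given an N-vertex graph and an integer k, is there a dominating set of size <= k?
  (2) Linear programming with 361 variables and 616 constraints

(1) is NP-complete: reduces from Set Cover (with k part of the input).
(2) is P: the ellipsoid and interior-point methods run in polynomial time.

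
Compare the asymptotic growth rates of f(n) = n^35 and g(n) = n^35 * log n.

g(n) = n^35 * log n grows faster: extra log n factor -> infinity.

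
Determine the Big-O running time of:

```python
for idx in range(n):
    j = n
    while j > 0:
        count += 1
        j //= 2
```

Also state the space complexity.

Time complexity: O(n log n).
Space complexity: O(1).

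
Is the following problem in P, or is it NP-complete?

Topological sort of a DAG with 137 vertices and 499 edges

This problem is in P: DFS-based topological sort runs in O(V+E).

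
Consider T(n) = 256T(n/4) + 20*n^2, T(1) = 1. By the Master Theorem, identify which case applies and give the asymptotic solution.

a=256, b=4, f(n)=20*n^2.
log_4(256) = 4 > 2.
Since f(n) = O(n^2) is polynomially smaller than n^4, Case 1 applies.
T(n) = Theta(n^4).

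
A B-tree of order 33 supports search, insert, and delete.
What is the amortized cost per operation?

B-tree of order 33 has height O(log_33 n). Each operation traverses the tree height. Splits during insert and merges during delete are O(1) each and occur at most once per level. Total cost per operation: O(log_33 n).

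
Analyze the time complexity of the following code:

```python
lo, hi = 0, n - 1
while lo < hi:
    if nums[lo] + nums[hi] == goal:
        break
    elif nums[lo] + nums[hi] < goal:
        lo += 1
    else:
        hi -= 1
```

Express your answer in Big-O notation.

Time complexity: O(n).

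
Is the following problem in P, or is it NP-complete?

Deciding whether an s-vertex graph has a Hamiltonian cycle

This problem is NP-complete: one of Karp's 21 NP-complete problems.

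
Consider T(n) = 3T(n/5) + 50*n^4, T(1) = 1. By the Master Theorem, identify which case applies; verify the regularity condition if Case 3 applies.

a=3, b=5, f(n)=50*n^4.
log_5(3) = 0.6826 < 4.
f(n) = Omega(n^(0.6826+epsilon)) for some epsilon > 0, so Case 3 is the candidate.
Regularity: a*f(n/b) = 3*50*(n/5)^4 = (3/625)*50*n^4 <= c*f(n) with c = 3/625 < 1. Satisfied.
Case 3: T(n) = Theta(n^4).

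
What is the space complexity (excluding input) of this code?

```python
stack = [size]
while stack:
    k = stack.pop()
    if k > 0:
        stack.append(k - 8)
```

Space complexity: O(1).
Only a constant amount of auxiliary storage is used; nothing grows with n.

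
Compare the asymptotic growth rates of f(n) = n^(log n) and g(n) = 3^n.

g(n) = 3^n grows faster: take logs: log(n^(log n)) = (log n)^2, log(3^n) = n log 3; n dominates (log n)^2.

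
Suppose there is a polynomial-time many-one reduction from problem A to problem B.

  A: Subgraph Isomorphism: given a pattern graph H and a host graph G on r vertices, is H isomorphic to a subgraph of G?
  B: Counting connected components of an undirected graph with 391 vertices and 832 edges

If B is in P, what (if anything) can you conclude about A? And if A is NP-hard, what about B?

A poly-time reduction A <=_p B means any A-instance can be transformed to a B-instance in poly time.
If B is in P: compose the reduction with B's poly-time algorithm to solve A in poly time, so A is in P.
If A is NP-hard: every NP problem reduces to A, which reduces to B; composing reductions, every NP problem reduces to B, so B is NP-hard.
(Here in fact A is NP-complete and B is in P, so no such reduction is known -- its existence would imply P = NP; the analysis concerns only what the assumed reduction would or would not let you conclude.)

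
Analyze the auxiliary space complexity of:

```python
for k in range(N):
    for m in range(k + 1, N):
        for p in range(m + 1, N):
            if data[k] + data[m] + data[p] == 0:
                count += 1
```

Space complexity: O(1).
Only a constant amount of auxiliary storage is used; nothing grows with n.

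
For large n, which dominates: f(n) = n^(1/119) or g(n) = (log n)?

f(n) = n^(1/119) grows faster: any positive power of n dominates any polylog.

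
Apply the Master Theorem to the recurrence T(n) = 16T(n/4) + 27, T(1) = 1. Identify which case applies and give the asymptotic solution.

a=16, b=4, f(n)=27.
log_4(16) = 2 > 0.
Since f(n) = O(n^0) is polynomially smaller than n^2, Case 1 applies.
T(n) = Theta(n^2).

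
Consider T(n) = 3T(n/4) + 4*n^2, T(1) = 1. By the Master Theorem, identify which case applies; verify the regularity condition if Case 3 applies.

a=3, b=4, f(n)=4*n^2.
log_4(3) = 0.7925 < 2.
f(n) = Omega(n^(0.7925+epsilon)) for some epsilon > 0, so Case 3 is the candidate.
Regularity: a*f(n/b) = 3*4*(n/4)^2 = (3/16)*4*n^2 <= c*f(n) with c = 3/16 < 1. Satisfied.
Case 3: T(n) = Theta(n^2).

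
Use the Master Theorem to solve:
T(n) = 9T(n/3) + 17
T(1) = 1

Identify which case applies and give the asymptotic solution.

a=9, b=3, f(n)=17.
log_3(9) = 2 > 0.
Since f(n) = O(n^0) is polynomially smaller than n^2, Case 1 applies.
T(n) = Theta(n^2).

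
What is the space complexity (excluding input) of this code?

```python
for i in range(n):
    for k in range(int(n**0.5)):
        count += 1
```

Space complexity: O(1).
Only a constant amount of auxiliary storage is used; nothing grows with n.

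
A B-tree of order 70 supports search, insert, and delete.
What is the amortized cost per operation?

B-tree of order 70 has height O(log_70 n). Each operation traverses the tree height. Splits during insert and merges during delete are O(1) each and occur at most once per level. Total cost per operation: O(log_70 n).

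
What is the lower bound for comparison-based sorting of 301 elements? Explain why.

A comparison-based sorting algorithm corresponds to a decision tree. With 301! possible permutations, the tree has 301! leaves. The height is at least log_2(301!) = Omega(n log n) by Stirling's approximation.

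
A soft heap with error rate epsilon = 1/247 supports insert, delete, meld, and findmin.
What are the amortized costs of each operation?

Soft heaps (Chazelle) allow up to an epsilon = 1/247 fraction of elements to have corrupted (raised) keys. Insert is O(log(1/epsilon)) = O(log 247) amortized -- the structure maintains heap-ordered binary trees of rank bounded by O(log(1/epsilon)). Meld concatenates root lists: O(1) amortized. Delete and findmin are O(1) amortized.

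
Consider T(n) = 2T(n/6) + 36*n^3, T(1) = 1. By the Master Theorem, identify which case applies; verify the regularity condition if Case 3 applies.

a=2, b=6, f(n)=36*n^3.
log_6(2) = 0.3869 < 3.
f(n) = Omega(n^(0.3869+epsilon)) for some epsilon > 0, so Case 3 is the candidate.
Regularity: a*f(n/b) = 2*36*(n/6)^3 = (2/216)*36*n^3 <= c*f(n) with c = 2/216 < 1. Satisfied.
Case 3: T(n) = Theta(n^3).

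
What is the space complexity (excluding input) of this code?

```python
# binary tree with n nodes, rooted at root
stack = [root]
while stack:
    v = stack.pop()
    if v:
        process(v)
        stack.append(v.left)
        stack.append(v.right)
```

Space complexity: O(n).
Auxiliary storage grows linearly with the input size n in the worst case.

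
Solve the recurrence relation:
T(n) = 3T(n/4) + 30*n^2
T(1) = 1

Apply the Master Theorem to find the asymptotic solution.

a=3, b=4, f(n)=30*n^2. log_4(3) = 0.7925 < 2. Case 3: T(n) = O(n^2).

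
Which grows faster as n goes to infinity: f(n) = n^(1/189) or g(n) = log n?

f(n) = n^(1/189) grows faster: any positive power of n dominates log n.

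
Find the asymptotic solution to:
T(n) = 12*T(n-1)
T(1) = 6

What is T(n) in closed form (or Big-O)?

Each step multiplies by 12. T(n) = T(1)*12^(n-1) = 6*12^(n-1).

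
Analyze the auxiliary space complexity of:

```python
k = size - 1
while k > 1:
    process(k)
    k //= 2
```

Space complexity: O(1).
Only a constant amount of auxiliary storage is used; nothing grows with n.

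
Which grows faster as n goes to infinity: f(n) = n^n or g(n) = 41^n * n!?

g(n) = 41^n * n! grows faster: by Stirling n! ~ sqrt(2 pi n)(n/e)^n, so 41^n n! / n^n ~ (41/e)^n sqrt(2 pi n) -> infinity since 41/e > 1.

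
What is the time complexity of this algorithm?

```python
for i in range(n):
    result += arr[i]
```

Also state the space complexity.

Time complexity: O(n).
Space complexity: O(1).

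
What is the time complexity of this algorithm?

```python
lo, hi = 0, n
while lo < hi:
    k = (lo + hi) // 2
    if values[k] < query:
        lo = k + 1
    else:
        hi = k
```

Time complexity: O(log n).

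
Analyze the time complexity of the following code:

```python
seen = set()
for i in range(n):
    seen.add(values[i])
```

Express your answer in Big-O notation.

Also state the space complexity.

Time complexity: O(n).
Space complexity: O(n).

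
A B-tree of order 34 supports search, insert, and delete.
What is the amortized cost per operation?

B-tree of order 34 has height O(log_34 n). Each operation traverses the tree height. Splits during insert and merges during delete are O(1) each and occur at most once per level. Total cost per operation: O(log_34 n).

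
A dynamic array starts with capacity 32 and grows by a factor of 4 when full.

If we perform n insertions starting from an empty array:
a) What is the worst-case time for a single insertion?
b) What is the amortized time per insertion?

(a) Worst-case single insertion: O(n) -- when the array is full at capacity c, the resize copies all c elements, and c can be Theta(n).
(b) Resizes happen at sizes 32, 128, 512, ... Total copy cost for n insertions: 32 + 128 + ... = O(n) (geometric series with ratio 1/4). Amortized cost per insertion: O(n)/n = O(1).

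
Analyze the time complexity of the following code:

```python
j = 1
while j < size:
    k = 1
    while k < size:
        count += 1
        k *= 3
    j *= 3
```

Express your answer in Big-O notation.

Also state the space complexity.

Time complexity: O(log^2 n).
Space complexity: O(1).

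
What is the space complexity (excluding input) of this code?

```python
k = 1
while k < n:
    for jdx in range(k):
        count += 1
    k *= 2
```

Space complexity: O(1).
Only a constant amount of auxiliary storage is used; nothing grows with n.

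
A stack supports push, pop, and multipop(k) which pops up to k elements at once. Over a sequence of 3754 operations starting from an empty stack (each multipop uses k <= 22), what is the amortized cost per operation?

Each element is pushed exactly once and popped at most once (whether by pop or as part of a multipop). So the total number of individual pops over the whole sequence is at most the number of pushes, which is at most 3754. Total work <= 2 * 3754, hence O(1) amortized per operation.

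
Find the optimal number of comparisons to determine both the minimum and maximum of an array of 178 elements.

Naive approach: 354 comparisons (177 for max + 177 for min).
Optimal: Compare elements in pairs first (floor(n/2) = 89 comparisons), then find max among winners and min among losers (88 comparisons each).
Total: ceil(3n/2) - 2 = 265 comparisons. An adversary argument shows this is also a lower bound.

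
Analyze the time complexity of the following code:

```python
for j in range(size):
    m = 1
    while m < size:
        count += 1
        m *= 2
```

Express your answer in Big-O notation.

Time complexity: O(n log n).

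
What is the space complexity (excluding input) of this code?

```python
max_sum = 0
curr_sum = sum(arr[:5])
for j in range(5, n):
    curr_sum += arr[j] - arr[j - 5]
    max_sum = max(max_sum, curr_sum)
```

Space complexity: O(1).
Only a constant amount of auxiliary storage is used; nothing grows with n.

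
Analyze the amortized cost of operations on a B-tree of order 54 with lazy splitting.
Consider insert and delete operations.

In a B-tree of order 54, a node splits when it has 54 keys. With lazy splitting, we use potential Phi = number of full nodes + number of near-empty nodes. Each split costs O(1) but reduces potential. Between splits, at least 27 insertions must occur in that node. Amortized structural cost is O(1) per operation, plus O(log_54 n) traversal.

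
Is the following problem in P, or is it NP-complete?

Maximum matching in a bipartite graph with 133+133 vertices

This problem is in P: Hopcroft-Karp runs in O(E sqrt(V)).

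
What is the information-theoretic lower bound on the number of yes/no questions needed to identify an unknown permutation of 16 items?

There are 16! = 20922789888000 permutations. Each yes/no question gives at most 1 bit, so at least ceil(log_2(20922789888000)) = 45 questions are needed.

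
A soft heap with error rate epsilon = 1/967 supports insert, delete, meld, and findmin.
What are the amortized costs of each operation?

Soft heaps (Chazelle) allow up to an epsilon = 1/967 fraction of elements to have corrupted (raised) keys. Insert is O(log(1/epsilon)) = O(log 967) amortized -- the structure maintains heap-ordered binary trees of rank bounded by O(log(1/epsilon)). Meld concatenates root lists: O(1) amortized. Delete and findmin are O(1) amortized.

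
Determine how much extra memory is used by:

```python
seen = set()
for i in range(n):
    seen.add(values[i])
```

Space complexity: O(n).
Auxiliary storage grows linearly with the input size n in the worst case.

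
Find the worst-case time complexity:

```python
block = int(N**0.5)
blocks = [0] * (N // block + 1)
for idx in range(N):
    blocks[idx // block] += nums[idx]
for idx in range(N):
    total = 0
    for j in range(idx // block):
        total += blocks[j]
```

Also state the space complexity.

Time complexity: O(n * sqrt(n)).
Space complexity: O(sqrt(n)).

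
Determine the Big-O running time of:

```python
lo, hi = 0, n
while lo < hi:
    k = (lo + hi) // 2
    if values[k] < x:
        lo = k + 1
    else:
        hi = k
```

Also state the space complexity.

Time complexity: O(log n).
Space complexity: O(1).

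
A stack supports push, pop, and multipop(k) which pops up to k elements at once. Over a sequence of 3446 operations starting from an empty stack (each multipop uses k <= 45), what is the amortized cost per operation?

Each element is pushed exactly once and popped at most once (whether by pop or as part of a multipop). So the total number of individual pops over the whole sequence is at most the number of pushes, which is at most 3446. Total work <= 2 * 3446, hence O(1) amortized per operation.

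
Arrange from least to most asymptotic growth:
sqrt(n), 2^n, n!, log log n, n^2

Ordered by growth rate: log log n < sqrt(n) < n^2 < 2^n < n!.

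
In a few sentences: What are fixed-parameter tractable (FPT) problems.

A problem parameterized by k is FPT if it can be solved in time f(k) * n^O(1), where f is any computable function of k alone. Vertex Cover parameterized by solution size k is FPT: O(2^k * n). The W-hierarchy (W[1], W[2], ...) classifies parameterized problems by hardness; Clique parameterized by clique size is W[1]-complete.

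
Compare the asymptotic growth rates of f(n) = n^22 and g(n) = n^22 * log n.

g(n) = n^22 * log n grows faster: extra log n factor -> infinity.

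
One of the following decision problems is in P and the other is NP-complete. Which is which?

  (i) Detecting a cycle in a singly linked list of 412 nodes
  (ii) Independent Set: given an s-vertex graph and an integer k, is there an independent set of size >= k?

(i) is P: Floyd's tortoise-and-hare runs in O(n) time, O(1) space.
(ii) is NP-complete: complement of Clique (with k part of the input).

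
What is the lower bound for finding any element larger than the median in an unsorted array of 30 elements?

To find an element larger than the median of 30 elements, we must see Omega(n) elements. Without seeing enough elements, an adversary can make any unseen element the median.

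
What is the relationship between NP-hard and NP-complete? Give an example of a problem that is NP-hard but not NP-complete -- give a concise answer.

NP-hard: at least as hard as any NP problem (but need not be in NP). NP-complete = NP-hard intersection NP. The Halting Problem is NP-hard but undecidable (not in NP). The optimization version of TSP is NP-hard but not a decision problem.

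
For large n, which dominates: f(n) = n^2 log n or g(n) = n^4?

g(n) = n^4 grows faster: n^4 / (n^2 log n) = n^2/log n -> infinity.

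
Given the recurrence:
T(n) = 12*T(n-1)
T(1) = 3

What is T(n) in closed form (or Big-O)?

Each step multiplies by 12. T(n) = T(1)*12^(n-1) = 3*12^(n-1).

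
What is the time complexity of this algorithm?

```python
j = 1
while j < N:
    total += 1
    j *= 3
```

Time complexity: O(log n).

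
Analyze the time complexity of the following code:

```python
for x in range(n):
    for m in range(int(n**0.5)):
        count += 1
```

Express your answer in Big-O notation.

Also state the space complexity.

Time complexity: O(n * sqrt(n)).
Space complexity: O(1).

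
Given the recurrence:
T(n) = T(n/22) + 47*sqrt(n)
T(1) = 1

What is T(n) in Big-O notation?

Each level contributes sqrt(n/22^k). Geometric series with ratio 1/sqrt(22) < 1 sums to O(sqrt(n)).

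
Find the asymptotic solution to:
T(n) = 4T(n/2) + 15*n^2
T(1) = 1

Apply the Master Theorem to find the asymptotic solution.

a=4, b=2, f(n)=15*n^2. log_2(4) = 2. Case 2: T(n) = O(n^2 log n).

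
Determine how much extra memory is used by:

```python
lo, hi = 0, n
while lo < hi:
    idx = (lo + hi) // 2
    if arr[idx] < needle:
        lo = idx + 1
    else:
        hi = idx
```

Space complexity: O(1).
Only a constant amount of auxiliary storage is used; nothing grows with n.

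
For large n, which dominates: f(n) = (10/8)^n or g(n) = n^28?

f(n) = (10/8)^n grows faster: (10/8)^n is exponential with base 10/8 > 1, dominating every polynomial.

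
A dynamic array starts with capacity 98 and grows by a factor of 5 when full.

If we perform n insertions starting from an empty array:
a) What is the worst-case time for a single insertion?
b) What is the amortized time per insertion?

(a) Worst-case single insertion: O(n) -- when the array is full at capacity c, the resize copies all c elements, and c can be Theta(n).
(b) Resizes happen at sizes 98, 490, 2450, ... Total copy cost for n insertions: 98 + 490 + ... = O(n) (geometric series with ratio 1/5). Amortized cost per insertion: O(n)/n = O(1).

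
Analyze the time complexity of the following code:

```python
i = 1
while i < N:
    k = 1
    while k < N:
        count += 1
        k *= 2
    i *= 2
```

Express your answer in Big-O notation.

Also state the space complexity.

Time complexity: O(log^2 n).
Space complexity: O(1).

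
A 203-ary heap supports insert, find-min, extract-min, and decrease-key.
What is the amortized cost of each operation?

The 203-ary heap has height O(log_203 n). Insert sifts up: O(log_203 n). Find-min reads the root: O(1). Extract-min sifts down comparing 203 children per level: O(203 * log_203 n). Decrease-key sifts up: O(log_203 n).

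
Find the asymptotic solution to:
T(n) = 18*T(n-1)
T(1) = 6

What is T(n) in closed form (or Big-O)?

Each step multiplies by 18. T(n) = T(1)*18^(n-1) = 6*18^(n-1).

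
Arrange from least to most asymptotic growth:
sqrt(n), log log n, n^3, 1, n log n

Ordered by growth rate: 1 < log log n < sqrt(n) < n log n < n^3.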